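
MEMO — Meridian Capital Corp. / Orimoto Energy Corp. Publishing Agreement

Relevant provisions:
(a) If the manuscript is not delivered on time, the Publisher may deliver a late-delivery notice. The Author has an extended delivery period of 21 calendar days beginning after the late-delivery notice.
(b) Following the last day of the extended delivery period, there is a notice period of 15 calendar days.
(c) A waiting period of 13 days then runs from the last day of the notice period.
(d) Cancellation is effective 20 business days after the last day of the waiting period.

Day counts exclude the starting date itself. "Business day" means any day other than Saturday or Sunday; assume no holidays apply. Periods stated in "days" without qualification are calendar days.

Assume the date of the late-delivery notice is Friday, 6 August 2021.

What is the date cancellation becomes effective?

Adding 21 calendar days to 6 August 2021 gives 27 August 2021, which is the last day of the extended delivery period.
The last day of the notice period: 27 August 2021 + 15 days = 11 September 2021.
The last day of the waiting period: 11 September 2021 + 13 days = 24 September 2021.
From Friday, 24 September 2021, 20 business days (Sep 27, Sep 28, Sep 29, Sep 30, …, Oct 20, Oct 21, Oct 22, skipping weekends) brings us to Friday, 22 October 2021, which is the date cancellation becomes effective.

22 October 2021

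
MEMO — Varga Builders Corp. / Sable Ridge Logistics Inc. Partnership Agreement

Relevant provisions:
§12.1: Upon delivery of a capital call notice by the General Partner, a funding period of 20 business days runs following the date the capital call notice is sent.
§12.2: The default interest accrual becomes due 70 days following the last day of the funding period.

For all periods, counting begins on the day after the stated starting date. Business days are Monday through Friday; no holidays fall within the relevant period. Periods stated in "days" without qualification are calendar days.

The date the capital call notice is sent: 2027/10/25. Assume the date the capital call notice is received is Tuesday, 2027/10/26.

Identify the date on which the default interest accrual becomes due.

2028/01/31

From Monday, 2027/10/25, 20 business days (Oct 26, Oct 27, Oct 28, Oct 29, …, Nov 18, Nov 19, Nov 22, skipping weekends) brings us to Monday, 2027/11/22, which is the last day of the funding period.
The date on which the default interest accrual becomes due: 2027/11/22 + 70 days = 2028/01/31.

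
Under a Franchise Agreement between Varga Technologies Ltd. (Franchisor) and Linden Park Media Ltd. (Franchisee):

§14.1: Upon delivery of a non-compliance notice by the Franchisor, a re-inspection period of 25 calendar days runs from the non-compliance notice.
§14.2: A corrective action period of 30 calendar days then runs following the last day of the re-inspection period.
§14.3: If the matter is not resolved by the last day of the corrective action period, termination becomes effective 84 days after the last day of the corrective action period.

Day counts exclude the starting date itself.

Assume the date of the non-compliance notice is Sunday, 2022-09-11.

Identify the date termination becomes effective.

2023-01-28

Adding 25 calendar days to 2022-09-11 gives 2022-10-06, which is the last day of the re-inspection period.
The last day of the corrective action period: 2022-10-06 + 30 days = 2022-11-05.
The date termination becomes effective: 2022-11-05 + 84 days = 2023-01-28.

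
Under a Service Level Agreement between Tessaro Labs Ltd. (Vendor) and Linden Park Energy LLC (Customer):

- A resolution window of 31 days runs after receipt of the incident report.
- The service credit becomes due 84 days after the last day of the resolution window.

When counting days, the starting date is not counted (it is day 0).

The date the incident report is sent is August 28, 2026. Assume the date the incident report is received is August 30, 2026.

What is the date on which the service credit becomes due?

The last day of the resolution window: August 30, 2026 + 31 days = September 30, 2026.
The date on which the service credit becomes due: September 30, 2026 + 84 days = December 23, 2026.

December 23, 2026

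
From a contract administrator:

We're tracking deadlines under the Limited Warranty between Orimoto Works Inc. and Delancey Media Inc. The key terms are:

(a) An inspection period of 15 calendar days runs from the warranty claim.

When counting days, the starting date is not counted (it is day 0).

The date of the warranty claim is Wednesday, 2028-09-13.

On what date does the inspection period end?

Adding 15 calendar days to 2028-09-13 gives 2028-09-28, which is the last day of the inspection period.

2028-09-28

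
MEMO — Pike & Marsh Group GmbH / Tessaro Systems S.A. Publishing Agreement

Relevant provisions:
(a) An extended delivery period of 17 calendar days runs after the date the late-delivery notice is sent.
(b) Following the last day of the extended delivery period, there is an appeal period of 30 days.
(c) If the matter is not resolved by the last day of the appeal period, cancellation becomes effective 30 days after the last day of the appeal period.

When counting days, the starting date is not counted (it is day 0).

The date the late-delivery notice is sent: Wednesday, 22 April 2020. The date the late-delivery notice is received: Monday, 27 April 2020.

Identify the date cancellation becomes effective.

8 July 2020

The last day of the extended delivery period: 22 April 2020 + 17 days = 9 May 2020.
The last day of the appeal period: 30 calendar days after 9 May 2020 is 8 June 2020.
The date cancellation becomes effective: 30 calendar days after 8 June 2020 is 8 July 2020.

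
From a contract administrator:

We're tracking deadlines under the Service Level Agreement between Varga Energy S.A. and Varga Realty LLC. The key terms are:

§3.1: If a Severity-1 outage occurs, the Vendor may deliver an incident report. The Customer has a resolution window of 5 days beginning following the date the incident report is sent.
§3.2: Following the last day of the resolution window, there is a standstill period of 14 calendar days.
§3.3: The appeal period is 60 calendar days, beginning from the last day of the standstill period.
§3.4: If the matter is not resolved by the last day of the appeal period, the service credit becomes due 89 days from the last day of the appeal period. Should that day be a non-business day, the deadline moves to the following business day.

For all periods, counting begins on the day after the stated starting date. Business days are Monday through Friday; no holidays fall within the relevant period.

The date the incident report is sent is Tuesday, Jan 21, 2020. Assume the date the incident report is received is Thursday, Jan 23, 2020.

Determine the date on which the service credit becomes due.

The last day of the resolution window: 5 calendar days after Jan 21, 2020 is Jan 26, 2020.
The last day of the standstill period: Jan 26, 2020 + 14 days = Feb 9, 2020.
The last day of the appeal period: Feb 9, 2020 + 60 days = Apr 9, 2020.
Adding 89 calendar days to Apr 9, 2020 gives Jul 7, 2020, which is the date on which the service credit becomes due. Jul 7, 2020 is a Tuesday, so no roll-forward applies.

Jul 7, 2020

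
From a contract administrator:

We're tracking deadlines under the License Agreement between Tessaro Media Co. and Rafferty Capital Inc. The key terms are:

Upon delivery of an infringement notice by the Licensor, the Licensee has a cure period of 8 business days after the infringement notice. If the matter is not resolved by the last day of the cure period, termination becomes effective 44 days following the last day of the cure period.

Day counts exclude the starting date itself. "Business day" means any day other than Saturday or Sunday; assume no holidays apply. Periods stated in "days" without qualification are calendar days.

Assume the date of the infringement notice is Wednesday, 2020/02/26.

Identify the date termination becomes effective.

2020/04/22

From Wednesday, 2020/02/26, 8 business days (Feb 27, Feb 28, Mar 2, Mar 3, Mar 4, Mar 5, Mar 6, Mar 9, skipping weekends) brings us to Monday, 2020/03/09, which is the last day of the cure period.
The date termination becomes effective: 2020/03/09 + 44 days = 2020/04/22.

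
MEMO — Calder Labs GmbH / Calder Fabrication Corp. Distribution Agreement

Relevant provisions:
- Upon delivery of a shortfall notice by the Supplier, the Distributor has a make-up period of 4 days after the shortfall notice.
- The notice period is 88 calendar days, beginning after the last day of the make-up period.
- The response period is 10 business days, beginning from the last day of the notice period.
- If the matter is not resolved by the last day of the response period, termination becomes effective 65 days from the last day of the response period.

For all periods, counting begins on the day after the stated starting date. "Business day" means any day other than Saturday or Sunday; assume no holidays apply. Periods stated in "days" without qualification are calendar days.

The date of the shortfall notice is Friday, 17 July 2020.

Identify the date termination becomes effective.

3 January 2021

The last day of the make-up period: 17 July 2020 + 4 days = 21 July 2020.
The last day of the notice period: 21 July 2020 + 88 days = 17 October 2020.
The last day of the response period: counting 10 business days from Saturday, 17 October 2020 (Oct 19, Oct 20, Oct 21, Oct 22, Oct 23, Oct 26, Oct 27, Oct 28, Oct 29, Oct 30, skipping weekends) reaches Friday, 30 October 2020.
The date termination becomes effective: 65 calendar days after 30 October 2020 is 3 January 2021.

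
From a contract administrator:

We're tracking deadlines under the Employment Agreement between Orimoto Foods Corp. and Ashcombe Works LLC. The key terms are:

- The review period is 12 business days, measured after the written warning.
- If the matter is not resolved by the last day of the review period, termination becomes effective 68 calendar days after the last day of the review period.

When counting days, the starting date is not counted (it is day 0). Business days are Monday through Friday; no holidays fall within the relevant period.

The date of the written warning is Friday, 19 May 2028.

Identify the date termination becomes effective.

13 August 2028

The last day of the review period: counting 12 business days from Friday, 19 May 2028 (May 22, May 23, May 24, May 25, …, Jun 2, Jun 5, Jun 6, skipping weekends) reaches Tuesday, 6 June 2028.
The date termination becomes effective: 68 calendar days after 6 June 2028 is 13 August 2028.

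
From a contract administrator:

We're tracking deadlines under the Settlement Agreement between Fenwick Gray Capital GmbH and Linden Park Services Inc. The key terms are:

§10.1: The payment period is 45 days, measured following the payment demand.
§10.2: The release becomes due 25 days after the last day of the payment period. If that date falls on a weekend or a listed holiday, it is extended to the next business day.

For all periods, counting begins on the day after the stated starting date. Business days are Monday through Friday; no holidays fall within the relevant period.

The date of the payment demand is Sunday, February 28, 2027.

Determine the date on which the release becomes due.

The last day of the payment period: 45 calendar days after February 28, 2027 is April 14, 2027.
The date on which the release becomes due: 25 calendar days after April 14, 2027 is May 9, 2027. That falls on a Sunday, so it rolls to the next business day, Monday, May 10, 2027.

May 10, 2027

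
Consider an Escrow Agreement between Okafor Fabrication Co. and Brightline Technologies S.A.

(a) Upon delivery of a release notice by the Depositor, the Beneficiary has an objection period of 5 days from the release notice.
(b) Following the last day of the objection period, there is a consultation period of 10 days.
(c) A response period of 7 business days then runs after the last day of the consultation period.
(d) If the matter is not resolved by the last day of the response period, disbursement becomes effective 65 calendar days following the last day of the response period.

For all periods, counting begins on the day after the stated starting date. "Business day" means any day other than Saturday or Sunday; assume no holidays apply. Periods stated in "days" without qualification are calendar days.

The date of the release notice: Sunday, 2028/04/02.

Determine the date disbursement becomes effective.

The last day of the objection period: 2028/04/02 + 5 days = 2028/04/07.
The last day of the consultation period: 2028/04/07 + 10 days = 2028/04/17.
From Monday, 2028/04/17, 7 business days (Apr 18, Apr 19, Apr 20, Apr 21, Apr 24, Apr 25, Apr 26, skipping weekends) brings us to Wednesday, 2028/04/26, which is the last day of the response period.
Adding 65 calendar days to 2028/04/26 gives 2028/06/30, which is the date disbursement becomes effective.

2028/06/30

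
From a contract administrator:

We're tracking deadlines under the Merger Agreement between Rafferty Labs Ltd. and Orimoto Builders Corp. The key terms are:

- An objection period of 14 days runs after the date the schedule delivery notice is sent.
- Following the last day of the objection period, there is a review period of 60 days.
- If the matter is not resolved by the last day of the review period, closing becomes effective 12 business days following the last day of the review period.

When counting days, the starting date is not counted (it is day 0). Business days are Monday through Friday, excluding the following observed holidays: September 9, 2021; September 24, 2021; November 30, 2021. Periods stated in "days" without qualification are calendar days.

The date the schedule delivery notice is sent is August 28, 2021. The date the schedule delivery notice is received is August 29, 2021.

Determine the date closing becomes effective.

The last day of the objection period: August 28, 2021 + 14 days = September 11, 2021.
The last day of the review period: 60 calendar days after September 11, 2021 is November 10, 2021.
The date closing becomes effective: counting 12 business days from Wednesday, November 10, 2021 (Nov 11, Nov 12, Nov 15, Nov 16, …, Nov 24, Nov 25, Nov 26, skipping weekends) reaches Friday, November 26, 2021.

November 26, 2021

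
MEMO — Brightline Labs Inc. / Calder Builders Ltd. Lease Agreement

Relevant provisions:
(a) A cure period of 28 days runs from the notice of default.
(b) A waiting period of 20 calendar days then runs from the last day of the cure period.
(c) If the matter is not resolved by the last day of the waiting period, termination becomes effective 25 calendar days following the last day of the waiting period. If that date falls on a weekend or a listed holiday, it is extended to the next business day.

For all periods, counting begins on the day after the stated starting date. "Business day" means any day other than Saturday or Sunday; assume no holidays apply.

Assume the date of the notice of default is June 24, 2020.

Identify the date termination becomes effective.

The last day of the cure period: 28 calendar days after June 24, 2020 is July 22, 2020.
Adding 20 calendar days to July 22, 2020 gives August 11, 2020, which is the last day of the waiting period.
The date termination becomes effective: August 11, 2020 + 25 days = September 5, 2020. That falls on a Saturday, so it rolls to the next business day, Monday, September 7, 2020.

September 7, 2020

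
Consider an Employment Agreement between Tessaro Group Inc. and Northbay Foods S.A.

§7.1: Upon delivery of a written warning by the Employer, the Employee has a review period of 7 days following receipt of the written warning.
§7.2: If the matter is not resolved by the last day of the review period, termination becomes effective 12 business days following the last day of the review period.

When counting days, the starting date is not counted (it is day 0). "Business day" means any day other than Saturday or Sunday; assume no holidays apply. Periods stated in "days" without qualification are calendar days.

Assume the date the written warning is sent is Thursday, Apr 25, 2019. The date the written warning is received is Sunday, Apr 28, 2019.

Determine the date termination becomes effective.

The last day of the review period: Apr 28, 2019 + 7 days = May 5, 2019.
From Sunday, May 5, 2019, 12 business days (May 6, May 7, May 8, May 9, …, May 17, May 20, May 21, skipping weekends) brings us to Tuesday, May 21, 2019, which is the date termination becomes effective.

May 21, 2019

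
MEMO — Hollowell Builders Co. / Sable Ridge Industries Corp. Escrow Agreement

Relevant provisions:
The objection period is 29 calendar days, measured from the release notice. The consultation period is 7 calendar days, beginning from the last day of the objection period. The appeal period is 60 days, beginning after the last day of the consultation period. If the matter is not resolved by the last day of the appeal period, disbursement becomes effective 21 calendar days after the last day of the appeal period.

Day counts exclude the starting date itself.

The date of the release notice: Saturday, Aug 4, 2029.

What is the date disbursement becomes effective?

Nov 29, 2029

The last day of the objection period: 29 calendar days after Aug 4, 2029 is Sep 2, 2029.
The last day of the consultation period: 7 calendar days after Sep 2, 2029 is Sep 9, 2029.
The last day of the appeal period: 60 calendar days after Sep 9, 2029 is Nov 8, 2029.
The date disbursement becomes effective: 21 calendar days after Nov 8, 2029 is Nov 29, 2029.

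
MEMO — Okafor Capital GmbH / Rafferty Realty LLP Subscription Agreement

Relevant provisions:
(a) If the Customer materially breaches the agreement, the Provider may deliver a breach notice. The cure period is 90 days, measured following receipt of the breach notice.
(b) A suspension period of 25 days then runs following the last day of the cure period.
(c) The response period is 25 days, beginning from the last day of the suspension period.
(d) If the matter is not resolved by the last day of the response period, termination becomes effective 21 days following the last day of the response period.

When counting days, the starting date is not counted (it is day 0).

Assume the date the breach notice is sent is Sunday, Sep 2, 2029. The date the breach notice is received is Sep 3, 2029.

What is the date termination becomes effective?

Feb 11, 2030

The last day of the cure period: 90 calendar days after Sep 3, 2029 is Dec 2, 2029.
The last day of the suspension period: Dec 2, 2029 + 25 days = Dec 27, 2029.
Adding 25 calendar days to Dec 27, 2029 gives Jan 21, 2030, which is the last day of the response period.
The date termination becomes effective: 21 calendar days after Jan 21, 2030 is Feb 11, 2030.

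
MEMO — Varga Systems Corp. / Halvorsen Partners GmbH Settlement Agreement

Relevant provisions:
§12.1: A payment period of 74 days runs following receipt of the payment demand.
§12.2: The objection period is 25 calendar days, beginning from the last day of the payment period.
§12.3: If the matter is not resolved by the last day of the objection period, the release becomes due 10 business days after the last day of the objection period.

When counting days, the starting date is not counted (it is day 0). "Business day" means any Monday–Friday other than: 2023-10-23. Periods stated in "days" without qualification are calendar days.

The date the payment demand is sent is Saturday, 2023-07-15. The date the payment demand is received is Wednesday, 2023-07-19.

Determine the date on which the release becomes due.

Adding 74 calendar days to 2023-07-19 gives 2023-10-01, which is the last day of the payment period.
Adding 25 calendar days to 2023-10-01 gives 2023-10-26, which is the last day of the objection period.
The date on which the release becomes due: 10 business days after Thursday, 2023-10-26, skipping weekends — Oct 27, Oct 30, Oct 31, Nov 1, Nov 2, Nov 3, Nov 6, Nov 7, Nov 8, Nov 9 — lands on Thursday, 2023-11-09.

2023-11-09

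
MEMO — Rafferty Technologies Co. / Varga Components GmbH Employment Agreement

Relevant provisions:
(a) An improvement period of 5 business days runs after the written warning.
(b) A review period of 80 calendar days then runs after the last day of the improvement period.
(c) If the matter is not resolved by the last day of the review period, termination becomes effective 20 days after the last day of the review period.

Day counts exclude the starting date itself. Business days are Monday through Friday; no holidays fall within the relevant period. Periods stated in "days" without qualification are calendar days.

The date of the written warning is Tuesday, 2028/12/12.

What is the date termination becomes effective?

2029/03/29

The last day of the improvement period: counting 5 business days from Tuesday, 2028/12/12 (Dec 13, Dec 14, Dec 15, Dec 18, Dec 19, skipping weekends) reaches Tuesday, 2028/12/19.
The last day of the review period: 80 calendar days after 2028/12/19 is 2029/03/09.
Adding 20 calendar days to 2029/03/09 gives 2029/03/29, which is the date termination becomes effective.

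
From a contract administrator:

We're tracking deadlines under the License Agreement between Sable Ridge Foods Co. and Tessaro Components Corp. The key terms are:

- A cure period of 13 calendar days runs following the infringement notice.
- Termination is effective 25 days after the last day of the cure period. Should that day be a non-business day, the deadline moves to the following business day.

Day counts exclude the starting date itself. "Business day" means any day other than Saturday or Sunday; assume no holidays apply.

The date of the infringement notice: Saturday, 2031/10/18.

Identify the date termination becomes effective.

2031/11/25

The last day of the cure period: 13 calendar days after 2031/10/18 is 2031/10/31.
The date termination becomes effective: 2031/10/31 + 25 days = 2031/11/25. 2031/11/25 is a Tuesday, so no roll-forward applies.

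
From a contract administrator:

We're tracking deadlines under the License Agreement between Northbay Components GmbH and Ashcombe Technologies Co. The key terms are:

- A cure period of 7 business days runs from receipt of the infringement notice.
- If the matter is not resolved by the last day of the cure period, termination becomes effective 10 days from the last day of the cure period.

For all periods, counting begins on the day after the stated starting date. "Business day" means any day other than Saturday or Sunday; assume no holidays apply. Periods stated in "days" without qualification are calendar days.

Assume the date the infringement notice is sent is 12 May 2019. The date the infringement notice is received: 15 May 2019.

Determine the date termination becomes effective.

The last day of the cure period: 7 business days after Wednesday, 15 May 2019, skipping weekends — May 16, May 17, May 20, May 21, May 22, May 23, May 24 — lands on Friday, 24 May 2019.
The date termination becomes effective: 10 calendar days after 24 May 2019 is 3 June 2019.

3 June 2019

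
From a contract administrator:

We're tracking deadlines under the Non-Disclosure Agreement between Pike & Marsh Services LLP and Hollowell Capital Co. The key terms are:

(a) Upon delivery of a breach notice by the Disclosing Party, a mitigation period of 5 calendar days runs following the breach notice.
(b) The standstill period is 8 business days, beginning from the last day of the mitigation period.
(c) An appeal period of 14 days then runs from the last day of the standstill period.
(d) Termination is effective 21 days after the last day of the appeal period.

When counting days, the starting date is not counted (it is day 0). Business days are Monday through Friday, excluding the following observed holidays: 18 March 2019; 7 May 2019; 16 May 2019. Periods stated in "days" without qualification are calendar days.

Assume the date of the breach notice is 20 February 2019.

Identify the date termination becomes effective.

The last day of the mitigation period: 5 calendar days after 20 February 2019 is 25 February 2019.
From Monday, 25 February 2019, 8 business days (Feb 26, Feb 27, Feb 28, Mar 1, Mar 4, Mar 5, Mar 6, Mar 7, skipping weekends) brings us to Thursday, 7 March 2019, which is the last day of the standstill period.
The last day of the appeal period: 7 March 2019 + 14 days = 21 March 2019.
The date termination becomes effective: 21 calendar days after 21 March 2019 is 11 April 2019.

11 April 2019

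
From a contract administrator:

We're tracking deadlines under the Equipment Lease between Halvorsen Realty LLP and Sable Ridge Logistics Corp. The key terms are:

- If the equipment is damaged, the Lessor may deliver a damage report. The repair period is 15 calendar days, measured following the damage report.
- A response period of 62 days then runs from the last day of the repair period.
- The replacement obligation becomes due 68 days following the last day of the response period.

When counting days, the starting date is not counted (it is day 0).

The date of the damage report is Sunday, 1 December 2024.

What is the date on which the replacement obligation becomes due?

The last day of the repair period: 1 December 2024 + 15 days = 16 December 2024.
The last day of the response period: 62 calendar days after 16 December 2024 is 16 February 2025.
Adding 68 calendar days to 16 February 2025 gives 25 April 2025, which is the date on which the replacement obligation becomes due.

25 April 2025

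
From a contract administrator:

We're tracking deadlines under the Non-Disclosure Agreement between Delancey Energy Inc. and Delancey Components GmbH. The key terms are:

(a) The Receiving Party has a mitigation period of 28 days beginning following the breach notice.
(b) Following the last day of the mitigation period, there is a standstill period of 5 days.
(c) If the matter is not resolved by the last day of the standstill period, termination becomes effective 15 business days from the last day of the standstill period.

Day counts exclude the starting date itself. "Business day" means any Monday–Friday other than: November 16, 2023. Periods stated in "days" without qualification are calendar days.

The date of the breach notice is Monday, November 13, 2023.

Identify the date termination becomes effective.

January 5, 2024

The last day of the mitigation period: November 13, 2023 + 28 days = December 11, 2023.
The last day of the standstill period: 5 calendar days after December 11, 2023 is December 16, 2023.
From Saturday, December 16, 2023, 15 business days (Dec 18, Dec 19, Dec 20, Dec 21, …, Jan 3, Jan 4, Jan 5, skipping weekends) brings us to Friday, January 5, 2024, which is the date termination becomes effective.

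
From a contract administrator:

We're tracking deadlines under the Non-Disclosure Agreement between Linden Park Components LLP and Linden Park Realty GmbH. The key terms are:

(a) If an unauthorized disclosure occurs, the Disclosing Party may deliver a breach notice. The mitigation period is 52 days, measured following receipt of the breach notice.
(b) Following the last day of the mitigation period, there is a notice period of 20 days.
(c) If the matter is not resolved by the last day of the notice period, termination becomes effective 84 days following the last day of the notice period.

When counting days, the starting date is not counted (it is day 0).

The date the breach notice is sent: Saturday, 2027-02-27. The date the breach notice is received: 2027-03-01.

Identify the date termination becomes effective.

Adding 52 calendar days to 2027-03-01 gives 2027-04-22, which is the last day of the mitigation period.
Adding 20 calendar days to 2027-04-22 gives 2027-05-12, which is the last day of the notice period.
The date termination becomes effective: 2027-05-12 + 84 days = 2027-08-04.

2027-08-04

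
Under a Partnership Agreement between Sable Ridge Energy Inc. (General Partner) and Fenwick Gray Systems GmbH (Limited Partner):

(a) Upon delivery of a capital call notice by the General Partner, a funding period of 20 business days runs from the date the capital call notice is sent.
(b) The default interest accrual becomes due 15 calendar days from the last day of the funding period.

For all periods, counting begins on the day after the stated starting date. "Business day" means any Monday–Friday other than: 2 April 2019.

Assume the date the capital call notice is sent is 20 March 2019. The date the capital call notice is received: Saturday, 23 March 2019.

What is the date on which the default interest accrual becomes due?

The last day of the funding period: counting 20 business days from Wednesday, 20 March 2019 (Mar 21, Mar 22, Mar 25, Mar 26, …, Apr 16, Apr 17, Apr 18, skipping weekends and the listed holiday on Apr 2) reaches Thursday, 18 April 2019.
The date on which the default interest accrual becomes due: 15 calendar days after 18 April 2019 is 3 May 2019.

3 May 2019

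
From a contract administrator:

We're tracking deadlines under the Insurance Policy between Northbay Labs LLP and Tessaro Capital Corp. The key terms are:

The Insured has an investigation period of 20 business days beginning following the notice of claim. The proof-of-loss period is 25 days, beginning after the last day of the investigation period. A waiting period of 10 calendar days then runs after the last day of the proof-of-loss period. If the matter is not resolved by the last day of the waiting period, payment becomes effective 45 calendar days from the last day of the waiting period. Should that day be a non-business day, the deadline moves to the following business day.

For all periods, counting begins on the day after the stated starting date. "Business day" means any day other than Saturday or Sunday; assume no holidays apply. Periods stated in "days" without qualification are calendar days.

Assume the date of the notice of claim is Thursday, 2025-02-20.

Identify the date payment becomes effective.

The last day of the investigation period: 20 business days after Thursday, 2025-02-20, skipping weekends — Feb 21, Feb 24, Feb 25, Feb 26, …, Mar 18, Mar 19, Mar 20 — lands on Thursday, 2025-03-20.
The last day of the proof-of-loss period: 25 calendar days after 2025-03-20 is 2025-04-14.
The last day of the waiting period: 2025-04-14 + 10 days = 2025-04-24.
The date payment becomes effective: 2025-04-24 + 45 days = 2025-06-08. That falls on a Sunday, so it rolls to the next business day, Monday, 2025-06-09.

2025-06-09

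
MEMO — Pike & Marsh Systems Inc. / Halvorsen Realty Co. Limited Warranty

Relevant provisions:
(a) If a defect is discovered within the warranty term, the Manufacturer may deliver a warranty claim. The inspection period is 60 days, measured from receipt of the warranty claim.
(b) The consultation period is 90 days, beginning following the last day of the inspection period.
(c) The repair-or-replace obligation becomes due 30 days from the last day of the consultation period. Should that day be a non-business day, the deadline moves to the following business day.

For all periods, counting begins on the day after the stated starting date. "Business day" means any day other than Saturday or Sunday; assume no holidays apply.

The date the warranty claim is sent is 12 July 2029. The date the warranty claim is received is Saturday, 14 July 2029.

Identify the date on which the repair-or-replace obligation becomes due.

The last day of the inspection period: 14 July 2029 + 60 days = 12 September 2029.
The last day of the consultation period: 90 calendar days after 12 September 2029 is 11 December 2029.
Adding 30 calendar days to 11 December 2029 gives 10 January 2030, which is the date on which the repair-or-replace obligation becomes due. 10 January 2030 is a Thursday, so no roll-forward applies.

10 January 2030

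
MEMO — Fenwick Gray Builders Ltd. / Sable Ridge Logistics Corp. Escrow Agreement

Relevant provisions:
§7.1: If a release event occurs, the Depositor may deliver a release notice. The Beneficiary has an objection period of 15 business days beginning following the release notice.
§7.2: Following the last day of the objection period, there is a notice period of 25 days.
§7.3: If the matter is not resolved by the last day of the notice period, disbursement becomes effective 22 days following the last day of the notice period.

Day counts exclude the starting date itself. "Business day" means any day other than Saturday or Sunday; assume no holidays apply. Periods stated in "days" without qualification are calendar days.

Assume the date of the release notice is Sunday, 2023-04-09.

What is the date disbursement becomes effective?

2023-06-14

From Sunday, 2023-04-09, 15 business days (Apr 10, Apr 11, Apr 12, Apr 13, …, Apr 26, Apr 27, Apr 28, skipping weekends) brings us to Friday, 2023-04-28, which is the last day of the objection period.
The last day of the notice period: 25 calendar days after 2023-04-28 is 2023-05-23.
The date disbursement becomes effective: 22 calendar days after 2023-05-23 is 2023-06-14.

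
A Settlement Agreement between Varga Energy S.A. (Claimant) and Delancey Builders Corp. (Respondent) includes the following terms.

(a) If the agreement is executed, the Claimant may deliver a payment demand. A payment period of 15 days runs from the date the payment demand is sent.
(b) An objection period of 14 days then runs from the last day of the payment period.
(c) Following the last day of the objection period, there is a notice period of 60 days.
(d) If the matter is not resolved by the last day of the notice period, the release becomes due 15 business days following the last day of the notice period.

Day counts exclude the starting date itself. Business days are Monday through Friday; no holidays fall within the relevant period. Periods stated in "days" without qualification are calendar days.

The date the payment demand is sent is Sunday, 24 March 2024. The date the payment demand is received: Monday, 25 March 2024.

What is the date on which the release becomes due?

The last day of the payment period: 15 calendar days after 24 March 2024 is 8 April 2024.
The last day of the objection period: 8 April 2024 + 14 days = 22 April 2024.
The last day of the notice period: 22 April 2024 + 60 days = 21 June 2024.
The date on which the release becomes due: 15 business days after Friday, 21 June 2024, skipping weekends — Jun 24, Jun 25, Jun 26, Jun 27, …, Jul 10, Jul 11, Jul 12 — lands on Friday, 12 July 2024.

12 July 2024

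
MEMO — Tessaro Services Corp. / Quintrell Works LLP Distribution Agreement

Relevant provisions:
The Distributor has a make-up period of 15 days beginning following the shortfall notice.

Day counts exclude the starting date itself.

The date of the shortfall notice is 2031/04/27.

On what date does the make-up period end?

2031/05/12

The last day of the make-up period: 15 calendar days after 2031/04/27 is 2031/05/12.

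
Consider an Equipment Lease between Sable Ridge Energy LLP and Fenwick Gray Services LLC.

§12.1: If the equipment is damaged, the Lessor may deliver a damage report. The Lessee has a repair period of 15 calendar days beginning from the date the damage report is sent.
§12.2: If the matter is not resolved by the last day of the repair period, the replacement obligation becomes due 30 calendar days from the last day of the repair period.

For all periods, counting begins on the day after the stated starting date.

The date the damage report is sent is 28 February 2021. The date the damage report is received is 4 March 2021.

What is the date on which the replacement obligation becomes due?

14 April 2021

The last day of the repair period: 15 calendar days after 28 February 2021 is 15 March 2021.
The date on which the replacement obligation becomes due: 15 March 2021 + 30 days = 14 April 2021.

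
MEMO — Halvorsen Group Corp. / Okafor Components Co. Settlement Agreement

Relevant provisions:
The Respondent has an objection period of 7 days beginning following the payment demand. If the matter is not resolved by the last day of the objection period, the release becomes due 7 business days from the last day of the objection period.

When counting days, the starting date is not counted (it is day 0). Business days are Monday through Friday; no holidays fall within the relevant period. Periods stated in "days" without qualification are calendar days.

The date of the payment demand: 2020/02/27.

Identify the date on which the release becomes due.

2020/03/16

Adding 7 calendar days to 2020/02/27 gives 2020/03/05, which is the last day of the objection period.
The date on which the release becomes due: 7 business days after Thursday, 2020/03/05, skipping weekends — Mar 6, Mar 9, Mar 10, Mar 11, Mar 12, Mar 13, Mar 16 — lands on Monday, 2020/03/16.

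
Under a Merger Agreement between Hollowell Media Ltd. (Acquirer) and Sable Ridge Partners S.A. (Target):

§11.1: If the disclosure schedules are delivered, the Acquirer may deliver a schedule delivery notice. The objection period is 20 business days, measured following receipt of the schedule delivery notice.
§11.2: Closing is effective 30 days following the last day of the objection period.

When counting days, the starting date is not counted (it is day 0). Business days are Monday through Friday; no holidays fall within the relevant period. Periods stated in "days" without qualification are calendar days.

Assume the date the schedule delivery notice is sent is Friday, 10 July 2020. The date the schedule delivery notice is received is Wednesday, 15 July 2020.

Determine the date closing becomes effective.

11 September 2020

The last day of the objection period: counting 20 business days from Wednesday, 15 July 2020 (Jul 16, Jul 17, Jul 20, Jul 21, …, Aug 10, Aug 11, Aug 12, skipping weekends) reaches Wednesday, 12 August 2020.
The date closing becomes effective: 12 August 2020 + 30 days = 11 September 2020.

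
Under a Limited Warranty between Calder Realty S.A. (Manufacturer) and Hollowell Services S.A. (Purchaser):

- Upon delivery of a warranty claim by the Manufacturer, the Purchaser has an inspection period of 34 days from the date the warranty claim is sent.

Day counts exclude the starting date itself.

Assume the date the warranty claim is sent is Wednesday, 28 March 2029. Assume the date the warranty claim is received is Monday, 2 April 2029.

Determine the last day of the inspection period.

1 May 2029

Adding 34 calendar days to 28 March 2029 gives 1 May 2029, which is the last day of the inspection period.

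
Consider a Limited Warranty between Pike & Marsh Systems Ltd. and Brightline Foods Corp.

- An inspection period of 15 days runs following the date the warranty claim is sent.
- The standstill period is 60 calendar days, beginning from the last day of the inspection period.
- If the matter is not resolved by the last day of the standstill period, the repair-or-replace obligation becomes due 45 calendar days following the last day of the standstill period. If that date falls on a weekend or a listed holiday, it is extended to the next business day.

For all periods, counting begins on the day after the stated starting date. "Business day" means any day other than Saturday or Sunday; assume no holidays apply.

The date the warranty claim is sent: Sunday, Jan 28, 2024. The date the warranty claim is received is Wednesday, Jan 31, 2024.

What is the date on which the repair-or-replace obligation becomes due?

Adding 15 calendar days to Jan 28, 2024 gives Feb 12, 2024, which is the last day of the inspection period.
The last day of the standstill period: 60 calendar days after Feb 12, 2024 is Apr 12, 2024.
Adding 45 calendar days to Apr 12, 2024 gives May 27, 2024, which is the date on which the repair-or-replace obligation becomes due. May 27, 2024 is a Monday, so no roll-forward applies.

May 27, 2024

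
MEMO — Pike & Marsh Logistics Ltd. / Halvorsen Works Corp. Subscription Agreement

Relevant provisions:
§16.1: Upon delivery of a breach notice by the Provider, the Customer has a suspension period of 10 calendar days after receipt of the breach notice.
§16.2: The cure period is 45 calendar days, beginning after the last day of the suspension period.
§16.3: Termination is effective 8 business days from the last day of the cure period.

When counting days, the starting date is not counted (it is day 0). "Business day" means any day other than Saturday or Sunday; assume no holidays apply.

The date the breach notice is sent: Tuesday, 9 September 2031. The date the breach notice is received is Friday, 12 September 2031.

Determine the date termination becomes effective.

The last day of the suspension period: 10 calendar days after 12 September 2031 is 22 September 2031.
The last day of the cure period: 22 September 2031 + 45 days = 6 November 2031.
The date termination becomes effective: counting 8 business days from Thursday, 6 November 2031 (Nov 7, Nov 10, Nov 11, Nov 12, Nov 13, Nov 14, Nov 17, Nov 18, skipping weekends) reaches Tuesday, 18 November 2031.

18 November 2031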